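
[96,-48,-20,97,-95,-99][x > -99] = [96, -48, -20, 97, -95]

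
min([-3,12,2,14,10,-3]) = -3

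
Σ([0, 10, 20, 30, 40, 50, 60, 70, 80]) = 0 + 10 + 20 + 30 + 40 + 50 + 60 + 70 + 80
= 360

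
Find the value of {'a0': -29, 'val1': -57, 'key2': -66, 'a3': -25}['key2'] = -66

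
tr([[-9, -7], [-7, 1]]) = -8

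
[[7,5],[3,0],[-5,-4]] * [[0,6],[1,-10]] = C[0][0] = (7)*(0) + (5)*(1) = 5
C[0][1] = (7)*(6) + (5)*(-10) = -8
C[1][0] = (3)*(0) + (0)*(1) = 0
C[1][1] = (3)*(6) + (0)*(-10) = 18
C[2][0] = (-5)*(0) + (-4)*(1) = -4
C[2][1] = (-5)*(6) + (-4)*(-10) = 10
= [[5, -8], [0, 18], [-4, 10]]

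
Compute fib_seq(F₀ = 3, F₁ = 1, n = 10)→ F_2 = F_1 + F_0 = 4
F_3 = F_2 + F_1 = 5
F_4 = F_3 + F_2 = 9
...
= [3, 1, 4, 5, 9, 14, 23, 37, 60, 97]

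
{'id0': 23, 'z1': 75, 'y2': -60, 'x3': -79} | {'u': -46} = {'id0': 23, 'z1': 75, 'y2': -60, 'x3': -79, 'u': -46}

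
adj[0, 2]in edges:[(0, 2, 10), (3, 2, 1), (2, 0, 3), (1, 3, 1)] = 10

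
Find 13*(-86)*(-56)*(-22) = -1377376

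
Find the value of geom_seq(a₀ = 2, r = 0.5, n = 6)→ [2.0, 1.0, 0.5, 0.25, 0.125, 0.0625]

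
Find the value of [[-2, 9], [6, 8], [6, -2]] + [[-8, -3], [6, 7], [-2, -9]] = [[-10, 6], [12, 15], [4, -11]]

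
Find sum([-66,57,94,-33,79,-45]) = 86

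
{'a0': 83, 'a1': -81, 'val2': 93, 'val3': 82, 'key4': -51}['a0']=83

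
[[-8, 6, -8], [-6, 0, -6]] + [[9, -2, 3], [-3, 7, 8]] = [[1, 4, -5], [-9, 7, 2]]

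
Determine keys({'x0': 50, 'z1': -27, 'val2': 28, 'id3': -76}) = ['x0', 'z1', 'val2', 'id3']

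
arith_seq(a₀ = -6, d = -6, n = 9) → a_0 = -6 + 0*-6 = -6
a_1 = -6 + 1*-6 = -12
a_2 = -6 + 2*-6 = -18
...
= [-6, -12, -18, -24, -30, -36, -42, -48, -54]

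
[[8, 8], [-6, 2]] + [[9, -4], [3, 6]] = [[17, 4], [-3, 8]]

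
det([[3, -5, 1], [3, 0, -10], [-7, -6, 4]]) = -488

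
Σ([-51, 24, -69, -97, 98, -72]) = (-51) + 24 + (-69) + (-97) + 98 + (-72)
= -167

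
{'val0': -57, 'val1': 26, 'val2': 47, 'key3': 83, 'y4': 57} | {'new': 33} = {'val0': -57, 'val1': 26, 'val2': 47, 'key3': 83, 'y4': 57, 'new': 33}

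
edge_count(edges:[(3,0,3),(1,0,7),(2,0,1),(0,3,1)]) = 4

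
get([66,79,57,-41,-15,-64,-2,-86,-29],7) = -86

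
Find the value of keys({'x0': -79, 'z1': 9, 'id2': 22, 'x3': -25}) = ['x0', 'z1', 'id2', 'x3']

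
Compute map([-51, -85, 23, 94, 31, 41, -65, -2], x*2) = [-102, -170, 46, 188, 62, 82, -130, -4]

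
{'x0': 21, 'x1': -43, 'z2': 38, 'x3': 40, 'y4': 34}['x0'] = 21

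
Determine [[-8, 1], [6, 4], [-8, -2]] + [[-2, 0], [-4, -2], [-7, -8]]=[[-10, 1], [2, 2], [-15, -10]]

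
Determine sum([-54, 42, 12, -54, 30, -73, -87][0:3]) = 0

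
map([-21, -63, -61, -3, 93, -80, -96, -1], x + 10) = [-11, -53, -51, 7, 103, -70, -86, 9]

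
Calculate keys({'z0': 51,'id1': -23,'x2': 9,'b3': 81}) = ['z0', 'id1', 'x2', 'b3']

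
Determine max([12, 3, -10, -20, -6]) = 12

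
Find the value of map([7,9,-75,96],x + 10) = [17, 19, -65, 106]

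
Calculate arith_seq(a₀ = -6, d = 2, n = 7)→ a_0 = -6 + 0*2 = -6
a_1 = -6 + 1*2 = -4
a_2 = -6 + 2*2 = -2
...
= [-6, -4, -2, 0, 2, 4, 6]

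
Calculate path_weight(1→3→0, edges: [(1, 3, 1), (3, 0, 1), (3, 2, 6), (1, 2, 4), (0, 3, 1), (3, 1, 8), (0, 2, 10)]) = 2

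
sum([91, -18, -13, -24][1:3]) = slice → [-18, -13]
(-18) + (-13)
= -31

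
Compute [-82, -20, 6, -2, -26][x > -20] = [6, -2]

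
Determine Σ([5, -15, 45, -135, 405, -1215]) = -910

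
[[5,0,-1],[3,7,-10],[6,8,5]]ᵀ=[[5, 3, 6], [0, 7, 8], [-1, -10, 5]]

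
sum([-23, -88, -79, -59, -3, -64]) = (-23) + (-88) + (-79) + (-59) + (-3) + (-64)
= -316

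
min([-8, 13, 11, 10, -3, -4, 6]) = -8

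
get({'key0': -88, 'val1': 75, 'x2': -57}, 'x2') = -57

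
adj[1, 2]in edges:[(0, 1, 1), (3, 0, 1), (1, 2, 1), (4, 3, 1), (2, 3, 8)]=1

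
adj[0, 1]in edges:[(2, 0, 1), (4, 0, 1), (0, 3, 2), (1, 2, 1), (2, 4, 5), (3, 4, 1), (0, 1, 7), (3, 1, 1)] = 7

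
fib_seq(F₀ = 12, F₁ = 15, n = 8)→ F_2 = F_1 + F_0 = 27
F_3 = F_2 + F_1 = 42
F_4 = F_3 + F_2 = 69
...
= [12, 15, 27, 42, 69, 111, 180, 291]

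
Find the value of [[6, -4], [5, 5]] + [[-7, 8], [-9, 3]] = [[-1, 4], [-4, 8]]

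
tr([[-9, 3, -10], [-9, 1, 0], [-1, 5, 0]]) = -8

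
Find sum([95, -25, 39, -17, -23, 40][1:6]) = 14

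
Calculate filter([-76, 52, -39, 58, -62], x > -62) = [52, -39, 58]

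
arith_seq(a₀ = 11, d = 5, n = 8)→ a_0 = 11 + 0*5 = 11
a_1 = 11 + 1*5 = 16
a_2 = 11 + 2*5 = 21
...
= [11, 16, 21, 26, 31, 36, 41, 46]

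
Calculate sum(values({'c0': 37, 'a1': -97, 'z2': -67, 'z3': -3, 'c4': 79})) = -51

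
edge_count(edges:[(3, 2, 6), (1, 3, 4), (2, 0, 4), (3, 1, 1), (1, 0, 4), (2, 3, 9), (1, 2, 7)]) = 7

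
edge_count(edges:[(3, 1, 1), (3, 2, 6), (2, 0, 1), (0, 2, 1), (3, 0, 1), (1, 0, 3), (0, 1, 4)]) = 7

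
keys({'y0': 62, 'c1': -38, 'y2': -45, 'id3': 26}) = ['y0', 'c1', 'y2', 'id3']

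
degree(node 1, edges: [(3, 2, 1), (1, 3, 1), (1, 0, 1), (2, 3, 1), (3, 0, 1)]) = incident: (1,3), (1,0)
= 2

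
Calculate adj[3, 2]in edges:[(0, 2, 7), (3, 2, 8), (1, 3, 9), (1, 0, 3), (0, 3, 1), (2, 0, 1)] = 8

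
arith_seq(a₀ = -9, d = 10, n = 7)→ a_0 = -9 + 0*10 = -9
a_1 = -9 + 1*10 = 1
a_2 = -9 + 2*10 = 11
...
= [-9, 1, 11, 21, 31, 41, 51]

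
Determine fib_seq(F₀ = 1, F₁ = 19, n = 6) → [1, 19, 20, 39, 59, 98]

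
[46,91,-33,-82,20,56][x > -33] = [46, 91, 20, 56]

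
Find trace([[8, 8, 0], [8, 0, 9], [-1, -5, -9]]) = -1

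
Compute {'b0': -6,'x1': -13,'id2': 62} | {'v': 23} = {'b0': -6, 'x1': -13, 'id2': 62, 'v': 23}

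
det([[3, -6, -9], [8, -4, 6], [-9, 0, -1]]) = (1)*(3)*det([[-4, 6], [0, -1]]) + (-1)*(-6)*det([[8, 6], [-9, -1]]) + (1)*(-9)*det([[8, -4], [-9, 0]])
= 12 + 276 + 324
= 612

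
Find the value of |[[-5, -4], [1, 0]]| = 4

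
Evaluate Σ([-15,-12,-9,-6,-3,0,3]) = (-15) + (-12) + (-9) + (-6) + (-3) + 0 + 3
= -42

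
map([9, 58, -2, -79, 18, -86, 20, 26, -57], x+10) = 9+10=19, 58+10=68, -2+10=8, -79+10=-69, 18+10=28, -86+10=-76, 20+10=30, 26+10=36, -57+10=-47
= [19, 68, 8, -69, 28, -76, 30, 36, -47]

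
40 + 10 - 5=45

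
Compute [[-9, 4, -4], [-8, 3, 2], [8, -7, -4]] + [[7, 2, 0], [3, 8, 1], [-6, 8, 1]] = [[-2, 6, -4], [-5, 11, 3], [2, 1, -3]]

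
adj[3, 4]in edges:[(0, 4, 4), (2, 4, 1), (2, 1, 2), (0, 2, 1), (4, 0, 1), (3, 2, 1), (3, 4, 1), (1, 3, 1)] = 1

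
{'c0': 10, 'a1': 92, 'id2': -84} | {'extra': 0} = {'c0': 10, 'a1': 92, 'id2': -84, 'extra': 0}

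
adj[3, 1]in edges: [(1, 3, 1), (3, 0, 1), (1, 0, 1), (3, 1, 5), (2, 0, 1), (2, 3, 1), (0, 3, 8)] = 5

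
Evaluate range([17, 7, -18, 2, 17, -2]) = 35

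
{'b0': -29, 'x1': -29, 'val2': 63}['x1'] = -29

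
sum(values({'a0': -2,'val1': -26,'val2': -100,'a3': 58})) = (-2) + (-26) + (-100) + 58
= -70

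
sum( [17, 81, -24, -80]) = -6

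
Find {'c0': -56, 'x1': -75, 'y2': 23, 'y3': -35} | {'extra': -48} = {'c0': -56, 'x1': -75, 'y2': 23, 'y3': -35, 'extra': -48}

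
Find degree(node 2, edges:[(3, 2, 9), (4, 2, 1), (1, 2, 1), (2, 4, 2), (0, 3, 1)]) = 4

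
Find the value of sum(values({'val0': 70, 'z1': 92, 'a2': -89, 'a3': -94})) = -21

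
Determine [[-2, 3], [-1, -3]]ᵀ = [[-2, -1], [3, -3]]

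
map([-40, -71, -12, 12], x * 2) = -40*2=-80, -71*2=-142, -12*2=-24, 12*2=24
= [-80, -142, -24, 24]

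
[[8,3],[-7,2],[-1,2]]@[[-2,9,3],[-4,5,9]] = C[0][0] = (8)*(-2) + (3)*(-4) = -28
C[0][1] = (8)*(9) + (3)*(5) = 87
C[0][2] = (8)*(3) + (3)*(9) = 51
C[1][0] = (-7)*(-2) + (2)*(-4) = 6
C[1][1] = (-7)*(9) + (2)*(5) = -53
C[1][2] = (-7)*(3) + (2)*(9) = -3
... (3 more cells)
= [[-28, 87, 51], [6, -53, -3], [-6, 1, 15]]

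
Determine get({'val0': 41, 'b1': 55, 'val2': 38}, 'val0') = 41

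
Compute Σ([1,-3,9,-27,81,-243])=1 + -3 + 9 + -27 + 81 + -243
= -182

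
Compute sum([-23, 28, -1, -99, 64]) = -31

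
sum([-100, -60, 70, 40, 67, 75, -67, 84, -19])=90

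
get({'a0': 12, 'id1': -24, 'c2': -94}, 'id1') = -24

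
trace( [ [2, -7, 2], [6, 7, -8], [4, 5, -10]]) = diagonal: 2 + 7 + (-10)
= -1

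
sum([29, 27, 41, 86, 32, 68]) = 29 + 27 + 41 + 86 + 32 + 68
= 283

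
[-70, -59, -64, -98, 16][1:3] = [-59, -64]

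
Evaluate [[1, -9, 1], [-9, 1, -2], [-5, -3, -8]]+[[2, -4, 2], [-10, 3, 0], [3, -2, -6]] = [[3, -13, 3], [-19, 4, -2], [-2, -5, -14]]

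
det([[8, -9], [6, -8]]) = -10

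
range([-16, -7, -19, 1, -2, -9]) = 20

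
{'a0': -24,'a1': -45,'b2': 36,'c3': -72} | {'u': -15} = {'a0': -24, 'a1': -45, 'b2': 36, 'c3': -72, 'u': -15}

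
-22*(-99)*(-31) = -67518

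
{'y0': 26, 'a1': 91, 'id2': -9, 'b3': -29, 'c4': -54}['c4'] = -54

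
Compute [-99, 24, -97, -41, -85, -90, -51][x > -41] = keep x where x > -41: -99✗, 24✓, -97✗, -41✗, -85✗, -90✗, -51✗
= [24]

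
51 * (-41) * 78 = -163098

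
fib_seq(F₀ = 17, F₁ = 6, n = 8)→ F_2 = F_1 + F_0 = 23
F_3 = F_2 + F_1 = 29
F_4 = F_3 + F_2 = 52
...
= [17, 6, 23, 29, 52, 81, 133, 214]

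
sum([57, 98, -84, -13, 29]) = 57 + 98 + (-84) + (-13) + 29
= 87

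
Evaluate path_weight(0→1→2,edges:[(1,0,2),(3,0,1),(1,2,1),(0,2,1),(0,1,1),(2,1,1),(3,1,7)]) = 2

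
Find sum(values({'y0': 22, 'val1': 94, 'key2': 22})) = 22 + 94 + 22
= 138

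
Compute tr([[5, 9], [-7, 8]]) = 13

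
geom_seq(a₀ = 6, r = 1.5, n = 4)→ [6.0, 9.0, 13.5, 20.25]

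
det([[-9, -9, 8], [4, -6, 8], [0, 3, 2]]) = 492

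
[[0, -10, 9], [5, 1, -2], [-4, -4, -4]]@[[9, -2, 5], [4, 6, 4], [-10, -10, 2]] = C[0][0] = (0)*(9) + (-10)*(4) + (9)*(-10) = -130
C[0][1] = (0)*(-2) + (-10)*(6) + (9)*(-10) = -150
C[0][2] = (0)*(5) + (-10)*(4) + (9)*(2) = -22
C[1][0] = (5)*(9) + (1)*(4) + (-2)*(-10) = 69
C[1][1] = (5)*(-2) + (1)*(6) + (-2)*(-10) = 16
C[1][2] = (5)*(5) + (1)*(4) + (-2)*(2) = 25
... (3 more cells)
= [[-130, -150, -22], [69, 16, 25], [-12, 24, -44]]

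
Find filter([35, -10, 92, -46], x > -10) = [35, 92]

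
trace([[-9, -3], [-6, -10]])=-19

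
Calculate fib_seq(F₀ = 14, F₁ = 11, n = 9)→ [14, 11, 25, 36, 61, 97, 158, 255, 413]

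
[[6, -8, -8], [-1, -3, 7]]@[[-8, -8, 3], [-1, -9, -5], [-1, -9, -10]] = [[-32, 96, 138], [4, -28, -58]]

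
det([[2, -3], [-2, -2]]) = -10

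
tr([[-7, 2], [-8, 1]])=diagonal: (-7) + 1
= -6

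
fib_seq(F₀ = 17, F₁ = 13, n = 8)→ [17, 13, 30, 43, 73, 116, 189, 305]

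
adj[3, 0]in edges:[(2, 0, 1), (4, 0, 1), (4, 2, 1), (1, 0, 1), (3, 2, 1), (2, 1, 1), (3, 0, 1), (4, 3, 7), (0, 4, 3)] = 1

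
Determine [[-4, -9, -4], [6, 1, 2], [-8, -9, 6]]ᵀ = [[-4, 6, -8], [-9, 1, -9], [-4, 2, 6]]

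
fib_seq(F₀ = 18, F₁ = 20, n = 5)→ F_2 = F_1 + F_0 = 38
F_3 = F_2 + F_1 = 58
F_4 = F_3 + F_2 = 96
= [18, 20, 38, 58, 96]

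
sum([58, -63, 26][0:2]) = slice → [58, -63]
58 + (-63)
= -5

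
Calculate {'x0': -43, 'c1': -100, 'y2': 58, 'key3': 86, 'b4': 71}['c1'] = -100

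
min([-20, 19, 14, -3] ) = -20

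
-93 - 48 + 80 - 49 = -110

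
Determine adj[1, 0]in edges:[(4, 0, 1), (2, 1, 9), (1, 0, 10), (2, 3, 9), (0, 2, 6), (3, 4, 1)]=10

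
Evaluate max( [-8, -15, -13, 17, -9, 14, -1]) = 17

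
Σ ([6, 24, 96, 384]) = 6 + 24 + 96 + 384
= 510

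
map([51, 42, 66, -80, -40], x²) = (51)²=2601, (42)²=1764, (66)²=4356, (-80)²=6400, (-40)²=1600
= [2601, 1764, 4356, 6400, 1600]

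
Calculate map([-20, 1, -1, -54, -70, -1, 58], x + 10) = [-10, 11, 9, -44, -60, 9, 68]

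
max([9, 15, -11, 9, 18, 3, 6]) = 18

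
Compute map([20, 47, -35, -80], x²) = [400, 2209, 1225, 6400]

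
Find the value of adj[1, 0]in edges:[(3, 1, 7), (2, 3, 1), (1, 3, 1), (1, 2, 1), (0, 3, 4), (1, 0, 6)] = 6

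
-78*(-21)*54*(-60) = -5307120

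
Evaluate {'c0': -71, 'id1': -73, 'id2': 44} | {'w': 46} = {'c0': -71, 'id1': -73, 'id2': 44, 'w': 46}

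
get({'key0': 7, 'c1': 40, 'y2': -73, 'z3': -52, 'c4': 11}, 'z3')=-52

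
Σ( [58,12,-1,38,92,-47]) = 58 + 12 + (-1) + 38 + 92 + (-47)
= 152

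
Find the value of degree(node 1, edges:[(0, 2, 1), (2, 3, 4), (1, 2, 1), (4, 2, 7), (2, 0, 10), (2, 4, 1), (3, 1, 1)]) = 2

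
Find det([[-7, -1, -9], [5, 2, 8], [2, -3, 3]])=(1)*(-7)*det([[2, 8], [-3, 3]]) + (-1)*(-1)*det([[5, 8], [2, 3]]) + (1)*(-9)*det([[5, 2], [2, -3]])
= -210 + -1 + 171
= -40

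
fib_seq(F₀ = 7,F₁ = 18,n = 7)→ F_2 = F_1 + F_0 = 25
F_3 = F_2 + F_1 = 43
F_4 = F_3 + F_2 = 68
...
= [7, 18, 25, 43, 68, 111, 179]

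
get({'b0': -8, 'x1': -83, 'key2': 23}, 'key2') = 23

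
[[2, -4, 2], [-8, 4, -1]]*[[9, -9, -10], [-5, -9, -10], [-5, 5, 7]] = C[0][0] = (2)*(9) + (-4)*(-5) + (2)*(-5) = 28
C[0][1] = (2)*(-9) + (-4)*(-9) + (2)*(5) = 28
C[0][2] = (2)*(-10) + (-4)*(-10) + (2)*(7) = 34
C[1][0] = (-8)*(9) + (4)*(-5) + (-1)*(-5) = -87
C[1][1] = (-8)*(-9) + (4)*(-9) + (-1)*(5) = 31
C[1][2] = (-8)*(-10) + (4)*(-10) + (-1)*(7) = 33
= [[28, 28, 34], [-87, 31, 33]]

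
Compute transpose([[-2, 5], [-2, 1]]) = [[-2, -2], [5, 1]]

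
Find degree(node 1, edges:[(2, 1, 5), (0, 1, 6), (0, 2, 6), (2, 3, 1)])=2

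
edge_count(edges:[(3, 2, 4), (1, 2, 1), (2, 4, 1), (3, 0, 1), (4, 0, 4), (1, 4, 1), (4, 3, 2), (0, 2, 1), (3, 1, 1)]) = 9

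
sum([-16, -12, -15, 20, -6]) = (-16) + (-12) + (-15) + 20 + (-6)
= -29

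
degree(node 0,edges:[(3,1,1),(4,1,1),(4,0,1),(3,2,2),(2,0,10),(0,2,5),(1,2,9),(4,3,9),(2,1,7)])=incident: (4,0), (2,0), (0,2)
= 3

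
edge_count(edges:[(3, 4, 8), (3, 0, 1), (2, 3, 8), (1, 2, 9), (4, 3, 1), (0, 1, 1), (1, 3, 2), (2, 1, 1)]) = 8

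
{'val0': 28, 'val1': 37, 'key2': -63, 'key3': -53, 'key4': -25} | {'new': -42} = {'val0': 28, 'val1': 37, 'key2': -63, 'key3': -53, 'key4': -25, 'new': -42}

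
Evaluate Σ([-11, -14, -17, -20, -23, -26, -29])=-140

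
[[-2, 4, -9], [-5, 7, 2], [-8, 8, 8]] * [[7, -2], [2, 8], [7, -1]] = [[-69, 45], [-7, 64], [16, 72]]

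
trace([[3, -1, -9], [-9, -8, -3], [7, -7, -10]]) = diagonal: 3 + (-8) + (-10)
= -15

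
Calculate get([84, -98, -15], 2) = -15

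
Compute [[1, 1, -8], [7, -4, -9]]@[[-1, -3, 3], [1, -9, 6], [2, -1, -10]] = C[0][0] = (1)*(-1) + (1)*(1) + (-8)*(2) = -16
C[0][1] = (1)*(-3) + (1)*(-9) + (-8)*(-1) = -4
C[0][2] = (1)*(3) + (1)*(6) + (-8)*(-10) = 89
C[1][0] = (7)*(-1) + (-4)*(1) + (-9)*(2) = -29
C[1][1] = (7)*(-3) + (-4)*(-9) + (-9)*(-1) = 24
C[1][2] = (7)*(3) + (-4)*(6) + (-9)*(-10) = 87
= [[-16, -4, 89], [-29, 24, 87]]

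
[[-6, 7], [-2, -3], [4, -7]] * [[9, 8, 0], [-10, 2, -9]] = C[0][0] = (-6)*(9) + (7)*(-10) = -124
C[0][1] = (-6)*(8) + (7)*(2) = -34
C[0][2] = (-6)*(0) + (7)*(-9) = -63
C[1][0] = (-2)*(9) + (-3)*(-10) = 12
C[1][1] = (-2)*(8) + (-3)*(2) = -22
C[1][2] = (-2)*(0) + (-3)*(-9) = 27
... (3 more cells)
= [[-124, -34, -63], [12, -22, 27], [106, 18, 63]]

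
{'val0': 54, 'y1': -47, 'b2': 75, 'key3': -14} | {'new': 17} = {'val0': 54, 'y1': -47, 'b2': 75, 'key3': -14, 'new': 17}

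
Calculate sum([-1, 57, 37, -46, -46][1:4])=48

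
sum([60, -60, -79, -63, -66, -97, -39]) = 60 + (-60) + (-79) + (-63) + (-66) + (-97) + (-39)
= -344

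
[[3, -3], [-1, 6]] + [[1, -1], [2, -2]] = [[4, -4], [1, 4]]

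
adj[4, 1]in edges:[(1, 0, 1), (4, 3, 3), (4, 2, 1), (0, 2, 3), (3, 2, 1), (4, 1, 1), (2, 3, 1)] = 1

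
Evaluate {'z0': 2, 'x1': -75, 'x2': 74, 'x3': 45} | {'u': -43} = {'z0': 2, 'x1': -75, 'x2': 74, 'x3': 45, 'u': -43}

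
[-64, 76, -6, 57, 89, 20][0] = -64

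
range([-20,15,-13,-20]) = 35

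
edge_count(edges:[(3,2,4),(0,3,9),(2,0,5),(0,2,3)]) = 4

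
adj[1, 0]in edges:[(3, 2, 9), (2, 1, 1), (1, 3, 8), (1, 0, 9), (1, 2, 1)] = 9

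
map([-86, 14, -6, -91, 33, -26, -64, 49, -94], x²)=[7396, 196, 36, 8281, 1089, 676, 4096, 2401, 8836]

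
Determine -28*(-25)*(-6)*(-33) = 138600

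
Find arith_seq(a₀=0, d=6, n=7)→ a_0 = 0 + 0*6 = 0
a_1 = 0 + 1*6 = 6
a_2 = 0 + 2*6 = 12
...
= [0, 6, 12, 18, 24, 30, 36]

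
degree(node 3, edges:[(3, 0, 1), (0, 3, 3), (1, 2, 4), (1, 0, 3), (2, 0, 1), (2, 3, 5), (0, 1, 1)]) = 3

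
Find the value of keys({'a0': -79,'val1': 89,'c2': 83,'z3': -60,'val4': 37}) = ['a0', 'val1', 'c2', 'z3', 'val4']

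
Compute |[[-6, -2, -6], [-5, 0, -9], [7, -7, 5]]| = (1)*(-6)*det([[0, -9], [-7, 5]]) + (-1)*(-2)*det([[-5, -9], [7, 5]]) + (1)*(-6)*det([[-5, 0], [7, -7]])
= 378 + 76 + -210
= 244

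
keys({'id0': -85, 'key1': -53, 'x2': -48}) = ['id0', 'key1', 'x2']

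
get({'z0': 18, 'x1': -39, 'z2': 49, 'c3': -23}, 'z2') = 49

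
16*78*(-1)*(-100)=124800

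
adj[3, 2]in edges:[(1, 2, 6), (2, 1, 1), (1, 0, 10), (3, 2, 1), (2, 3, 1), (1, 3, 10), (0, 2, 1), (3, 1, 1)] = 1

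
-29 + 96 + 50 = 117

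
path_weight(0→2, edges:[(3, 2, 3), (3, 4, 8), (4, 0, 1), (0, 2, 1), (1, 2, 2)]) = 1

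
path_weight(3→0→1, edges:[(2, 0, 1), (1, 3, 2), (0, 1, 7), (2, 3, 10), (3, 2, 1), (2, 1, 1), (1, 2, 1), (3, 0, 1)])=w(3→0)=1 + w(0→1)=7
= 8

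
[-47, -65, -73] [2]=-73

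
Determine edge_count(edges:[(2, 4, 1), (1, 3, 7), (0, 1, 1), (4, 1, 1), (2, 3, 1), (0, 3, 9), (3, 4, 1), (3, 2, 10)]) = 8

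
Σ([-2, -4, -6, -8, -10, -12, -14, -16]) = -72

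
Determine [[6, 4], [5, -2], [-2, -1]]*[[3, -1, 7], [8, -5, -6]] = C[0][0] = (6)*(3) + (4)*(8) = 50
C[0][1] = (6)*(-1) + (4)*(-5) = -26
C[0][2] = (6)*(7) + (4)*(-6) = 18
C[1][0] = (5)*(3) + (-2)*(8) = -1
C[1][1] = (5)*(-1) + (-2)*(-5) = 5
C[1][2] = (5)*(7) + (-2)*(-6) = 47
... (3 more cells)
= [[50, -26, 18], [-1, 5, 47], [-14, 7, -8]]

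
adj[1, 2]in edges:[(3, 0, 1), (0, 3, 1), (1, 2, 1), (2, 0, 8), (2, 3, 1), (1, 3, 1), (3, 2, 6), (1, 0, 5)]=1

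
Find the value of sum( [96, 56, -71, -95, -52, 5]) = -61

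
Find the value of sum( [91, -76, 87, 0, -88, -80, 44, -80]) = -102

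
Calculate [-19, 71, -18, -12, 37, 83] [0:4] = [-19, 71, -18, -12]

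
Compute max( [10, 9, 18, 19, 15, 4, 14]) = 19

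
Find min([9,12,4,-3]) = -3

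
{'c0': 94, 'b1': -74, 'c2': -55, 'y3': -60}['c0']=94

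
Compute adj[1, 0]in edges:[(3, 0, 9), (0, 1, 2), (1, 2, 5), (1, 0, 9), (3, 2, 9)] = 9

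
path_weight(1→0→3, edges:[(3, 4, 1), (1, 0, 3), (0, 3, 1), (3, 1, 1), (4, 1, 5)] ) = w(1→0)=3 + w(0→3)=1
= 4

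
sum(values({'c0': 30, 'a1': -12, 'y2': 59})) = 77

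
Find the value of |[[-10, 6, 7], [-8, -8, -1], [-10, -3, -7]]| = (1)*(-10)*det([[-8, -1], [-3, -7]]) + (-1)*(6)*det([[-8, -1], [-10, -7]]) + (1)*(7)*det([[-8, -8], [-10, -3]])
= -530 + -276 + -392
= -1198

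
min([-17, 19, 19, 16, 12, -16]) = -17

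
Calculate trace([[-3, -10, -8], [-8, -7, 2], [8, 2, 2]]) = -8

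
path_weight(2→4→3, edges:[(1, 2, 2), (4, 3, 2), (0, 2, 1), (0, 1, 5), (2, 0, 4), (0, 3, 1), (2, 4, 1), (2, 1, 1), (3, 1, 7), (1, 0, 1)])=w(2→4)=1 + w(4→3)=2
= 3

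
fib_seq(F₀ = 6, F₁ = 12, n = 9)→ F_2 = F_1 + F_0 = 18
F_3 = F_2 + F_1 = 30
F_4 = F_3 + F_2 = 48
...
= [6, 12, 18, 30, 48, 78, 126, 204, 330]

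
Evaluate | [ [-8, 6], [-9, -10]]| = (-8)*(-10) - (6)*(-9)
= 134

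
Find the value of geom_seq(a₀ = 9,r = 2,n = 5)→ a_0 = 9*2^0 = 9
a_1 = 9*2^1 = 18
a_2 = 9*2^2 = 36
...
= [9, 18, 36, 72, 144]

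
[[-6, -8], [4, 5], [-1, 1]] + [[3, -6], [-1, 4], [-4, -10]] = [[-3, -14], [3, 9], [-5, -9]]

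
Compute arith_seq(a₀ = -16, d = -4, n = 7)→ a_0 = -16 + 0*-4 = -16
a_1 = -16 + 1*-4 = -20
a_2 = -16 + 2*-4 = -24
...
= [-16, -20, -24, -28, -32, -36, -40]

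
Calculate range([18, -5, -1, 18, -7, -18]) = 36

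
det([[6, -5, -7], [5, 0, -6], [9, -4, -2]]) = 216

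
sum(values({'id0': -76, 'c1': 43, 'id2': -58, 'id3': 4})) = -87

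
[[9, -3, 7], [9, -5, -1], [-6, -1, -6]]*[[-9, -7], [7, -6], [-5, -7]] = C[0][0] = (9)*(-9) + (-3)*(7) + (7)*(-5) = -137
C[0][1] = (9)*(-7) + (-3)*(-6) + (7)*(-7) = -94
C[1][0] = (9)*(-9) + (-5)*(7) + (-1)*(-5) = -111
C[1][1] = (9)*(-7) + (-5)*(-6) + (-1)*(-7) = -26
C[2][0] = (-6)*(-9) + (-1)*(7) + (-6)*(-5) = 77
C[2][1] = (-6)*(-7) + (-1)*(-6) + (-6)*(-7) = 90
= [[-137, -94], [-111, -26], [77, 90]]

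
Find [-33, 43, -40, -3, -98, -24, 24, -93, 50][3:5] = [-3, -98]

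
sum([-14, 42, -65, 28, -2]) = -11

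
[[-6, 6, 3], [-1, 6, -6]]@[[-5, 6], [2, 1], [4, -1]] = C[0][0] = (-6)*(-5) + (6)*(2) + (3)*(4) = 54
C[0][1] = (-6)*(6) + (6)*(1) + (3)*(-1) = -33
C[1][0] = (-1)*(-5) + (6)*(2) + (-6)*(4) = -7
C[1][1] = (-1)*(6) + (6)*(1) + (-6)*(-1) = 6
= [[54, -33], [-7, 6]]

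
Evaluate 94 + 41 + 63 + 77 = 275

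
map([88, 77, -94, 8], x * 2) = [176, 154, -188, 16]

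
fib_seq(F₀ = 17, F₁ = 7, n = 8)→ F_2 = F_1 + F_0 = 24
F_3 = F_2 + F_1 = 31
F_4 = F_3 + F_2 = 55
...
= [17, 7, 24, 31, 55, 86, 141, 227]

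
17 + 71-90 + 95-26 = 67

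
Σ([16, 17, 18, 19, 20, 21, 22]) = 16 + 17 + 18 + 19 + 20 + 21 + 22
= 133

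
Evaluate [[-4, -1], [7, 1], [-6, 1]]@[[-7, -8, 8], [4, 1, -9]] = C[0][0] = (-4)*(-7) + (-1)*(4) = 24
C[0][1] = (-4)*(-8) + (-1)*(1) = 31
C[0][2] = (-4)*(8) + (-1)*(-9) = -23
C[1][0] = (7)*(-7) + (1)*(4) = -45
C[1][1] = (7)*(-8) + (1)*(1) = -55
C[1][2] = (7)*(8) + (1)*(-9) = 47
... (3 more cells)
= [[24, 31, -23], [-45, -55, 47], [46, 49, -57]]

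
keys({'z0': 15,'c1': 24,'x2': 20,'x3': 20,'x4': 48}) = ['z0', 'c1', 'x2', 'x3', 'x4']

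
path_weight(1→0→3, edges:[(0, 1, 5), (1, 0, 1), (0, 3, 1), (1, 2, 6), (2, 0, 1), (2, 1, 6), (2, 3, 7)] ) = 2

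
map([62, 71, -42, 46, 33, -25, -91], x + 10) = 62+10=72, 71+10=81, -42+10=-32, 46+10=56, 33+10=43, -25+10=-15, -91+10=-81
= [72, 81, -32, 56, 43, -15, -81]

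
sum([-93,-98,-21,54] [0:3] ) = -212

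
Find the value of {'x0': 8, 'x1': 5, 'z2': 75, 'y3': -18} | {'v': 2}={'x0': 8, 'x1': 5, 'z2': 75, 'y3': -18, 'v': 2}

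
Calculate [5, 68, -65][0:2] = [5, 68]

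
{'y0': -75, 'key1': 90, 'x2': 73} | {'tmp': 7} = {'y0': -75, 'key1': 90, 'x2': 73, 'tmp': 7}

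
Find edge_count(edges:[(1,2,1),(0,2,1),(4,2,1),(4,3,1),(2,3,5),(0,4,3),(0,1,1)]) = 7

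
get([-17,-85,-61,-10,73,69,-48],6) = -48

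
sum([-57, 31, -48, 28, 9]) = -37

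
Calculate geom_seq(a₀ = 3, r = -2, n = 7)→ [3, -6, 12, -24, 48, -96, 192]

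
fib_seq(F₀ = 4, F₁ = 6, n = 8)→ F_2 = F_1 + F_0 = 10
F_3 = F_2 + F_1 = 16
F_4 = F_3 + F_2 = 26
...
= [4, 6, 10, 16, 26, 42, 68, 110]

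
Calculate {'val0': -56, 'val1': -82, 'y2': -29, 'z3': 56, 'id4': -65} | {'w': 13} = {'val0': -56, 'val1': -82, 'y2': -29, 'z3': 56, 'id4': -65, 'w': 13}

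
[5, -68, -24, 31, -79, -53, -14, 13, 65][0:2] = [5, -68]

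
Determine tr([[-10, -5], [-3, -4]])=-14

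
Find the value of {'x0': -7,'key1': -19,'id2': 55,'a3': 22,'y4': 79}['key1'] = -19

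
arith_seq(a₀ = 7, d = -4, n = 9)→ [7, 3, -1, -5, -9, -13, -17, -21, -25]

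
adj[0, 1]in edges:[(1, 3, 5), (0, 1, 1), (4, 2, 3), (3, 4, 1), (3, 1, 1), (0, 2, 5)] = 1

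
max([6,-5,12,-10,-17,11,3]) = 12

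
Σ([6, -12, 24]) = 6 + -12 + 24
= 18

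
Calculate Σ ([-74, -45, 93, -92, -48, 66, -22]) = (-74) + (-45) + 93 + (-92) + (-48) + 66 + (-22)
= -122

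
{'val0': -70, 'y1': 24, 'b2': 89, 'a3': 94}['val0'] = -70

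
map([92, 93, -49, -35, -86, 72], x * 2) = 92*2=184, 93*2=186, -49*2=-98, -35*2=-70, -86*2=-172, 72*2=144
= [184, 186, -98, -70, -172, 144]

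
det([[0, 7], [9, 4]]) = (0)*(4) - (7)*(9)
= -63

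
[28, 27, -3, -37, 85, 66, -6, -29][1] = 27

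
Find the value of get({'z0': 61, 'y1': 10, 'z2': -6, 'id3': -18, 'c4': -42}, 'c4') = -42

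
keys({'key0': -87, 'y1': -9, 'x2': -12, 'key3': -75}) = ['key0', 'y1', 'x2', 'key3']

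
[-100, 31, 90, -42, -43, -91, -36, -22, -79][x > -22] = [31, 90]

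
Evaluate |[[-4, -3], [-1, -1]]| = 1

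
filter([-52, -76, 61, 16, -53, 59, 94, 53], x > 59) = [61, 94]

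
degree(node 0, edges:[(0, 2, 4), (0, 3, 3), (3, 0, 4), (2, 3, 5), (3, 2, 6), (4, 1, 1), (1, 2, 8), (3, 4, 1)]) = 3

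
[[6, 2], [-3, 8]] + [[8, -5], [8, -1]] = [[14, -3], [5, 7]]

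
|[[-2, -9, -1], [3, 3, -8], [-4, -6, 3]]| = -123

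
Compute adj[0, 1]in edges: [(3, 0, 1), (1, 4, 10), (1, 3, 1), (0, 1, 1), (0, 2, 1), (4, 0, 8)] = 1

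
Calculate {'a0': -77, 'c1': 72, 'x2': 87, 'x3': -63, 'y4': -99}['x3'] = -63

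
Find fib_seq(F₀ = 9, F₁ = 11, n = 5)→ F_2 = F_1 + F_0 = 20
F_3 = F_2 + F_1 = 31
F_4 = F_3 + F_2 = 51
= [9, 11, 20, 31, 51]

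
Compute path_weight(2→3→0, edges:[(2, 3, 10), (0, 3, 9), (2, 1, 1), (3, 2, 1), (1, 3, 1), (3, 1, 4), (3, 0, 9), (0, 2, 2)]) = w(2→3)=10 + w(3→0)=9
= 19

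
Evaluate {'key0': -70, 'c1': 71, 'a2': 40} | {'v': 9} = {'key0': -70, 'c1': 71, 'a2': 40, 'v': 9}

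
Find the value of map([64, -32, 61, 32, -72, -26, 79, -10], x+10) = 64+10=74, -32+10=-22, 61+10=71, 32+10=42, -72+10=-62, -26+10=-16, 79+10=89, -10+10=0
= [74, -22, 71, 42, -62, -16, 89, 0]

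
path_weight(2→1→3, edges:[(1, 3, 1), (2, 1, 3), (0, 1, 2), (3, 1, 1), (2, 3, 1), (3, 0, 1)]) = 4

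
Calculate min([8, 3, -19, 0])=-19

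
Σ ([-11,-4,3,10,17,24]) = 39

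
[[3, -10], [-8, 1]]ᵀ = [[3, -8], [-10, 1]]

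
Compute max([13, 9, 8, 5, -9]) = 13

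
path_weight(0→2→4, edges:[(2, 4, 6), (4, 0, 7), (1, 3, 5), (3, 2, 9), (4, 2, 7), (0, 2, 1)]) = 7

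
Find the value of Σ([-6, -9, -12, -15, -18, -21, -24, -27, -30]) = (-6) + (-9) + (-12) + (-15) + (-18) + (-21) + (-24) + (-27) + (-30)
= -162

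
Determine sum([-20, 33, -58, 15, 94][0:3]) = slice → [-20, 33, -58]
(-20) + 33 + (-58)
= -45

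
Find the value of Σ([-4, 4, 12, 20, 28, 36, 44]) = (-4) + 4 + 12 + 20 + 28 + 36 + 44
= 140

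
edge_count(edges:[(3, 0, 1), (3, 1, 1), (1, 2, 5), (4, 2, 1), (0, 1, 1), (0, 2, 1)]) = 6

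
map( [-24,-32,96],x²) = [576, 1024, 9216]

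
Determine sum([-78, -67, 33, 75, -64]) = (-78) + (-67) + 33 + 75 + (-64)
= -101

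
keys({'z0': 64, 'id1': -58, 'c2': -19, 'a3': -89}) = ['z0', 'id1', 'c2', 'a3']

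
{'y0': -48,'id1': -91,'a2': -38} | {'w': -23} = {'y0': -48, 'id1': -91, 'a2': -38, 'w': -23}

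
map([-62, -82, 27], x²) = (-62)²=3844, (-82)²=6724, (27)²=729
= [3844, 6724, 729]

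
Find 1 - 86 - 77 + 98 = -64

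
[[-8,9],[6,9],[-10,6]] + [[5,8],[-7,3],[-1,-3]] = [[-3, 17], [-1, 12], [-11, 3]]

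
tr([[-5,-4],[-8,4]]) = -1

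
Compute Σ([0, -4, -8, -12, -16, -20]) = 0 + (-4) + (-8) + (-12) + (-16) + (-20)
= -60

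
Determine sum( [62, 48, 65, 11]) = 62 + 48 + 65 + 11
= 186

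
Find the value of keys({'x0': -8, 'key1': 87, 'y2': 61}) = ['x0', 'key1', 'y2']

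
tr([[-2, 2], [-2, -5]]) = diagonal: (-2) + (-5)
= -7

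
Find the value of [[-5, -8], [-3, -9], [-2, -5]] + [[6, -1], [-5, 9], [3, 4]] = [[1, -9], [-8, 0], [1, -1]]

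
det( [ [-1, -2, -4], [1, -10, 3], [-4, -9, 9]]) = 301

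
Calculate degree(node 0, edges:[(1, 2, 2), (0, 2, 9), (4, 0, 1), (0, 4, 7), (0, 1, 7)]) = 4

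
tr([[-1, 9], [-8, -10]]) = diagonal: (-1) + (-10)
= -11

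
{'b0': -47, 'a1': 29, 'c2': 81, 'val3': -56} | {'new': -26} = {'b0': -47, 'a1': 29, 'c2': 81, 'val3': -56, 'new': -26}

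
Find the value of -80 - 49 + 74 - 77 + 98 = -34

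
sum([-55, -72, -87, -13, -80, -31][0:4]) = slice → [-55, -72, -87, -13]
(-55) + (-72) + (-87) + (-13)
= -227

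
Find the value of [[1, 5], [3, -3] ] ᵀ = [[1, 3], [5, -3]]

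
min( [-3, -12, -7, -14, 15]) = -14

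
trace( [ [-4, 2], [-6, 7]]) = 3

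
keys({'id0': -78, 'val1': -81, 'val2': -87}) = ['id0', 'val1', 'val2']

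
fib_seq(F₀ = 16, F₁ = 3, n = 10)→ [16, 3, 19, 22, 41, 63, 104, 167, 271, 438]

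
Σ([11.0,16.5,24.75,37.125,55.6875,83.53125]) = 11.0 + 16.5 + 24.75 + 37.125 + 55.6875 + 83.53125
= 228.59375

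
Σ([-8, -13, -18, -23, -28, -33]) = -123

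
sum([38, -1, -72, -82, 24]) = 38 + (-1) + (-72) + (-82) + 24
= -93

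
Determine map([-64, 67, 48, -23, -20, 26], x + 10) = -64+10=-54, 67+10=77, 48+10=58, -23+10=-13, -20+10=-10, 26+10=36
= [-54, 77, 58, -13, -10, 36]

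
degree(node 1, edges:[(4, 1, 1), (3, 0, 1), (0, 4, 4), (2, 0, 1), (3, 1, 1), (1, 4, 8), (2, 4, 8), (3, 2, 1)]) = 3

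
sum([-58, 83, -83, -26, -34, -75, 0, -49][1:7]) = slice → [83, -83, -26, -34, -75, 0]
83 + (-83) + (-26) + (-34) + (-75) + 0
= -135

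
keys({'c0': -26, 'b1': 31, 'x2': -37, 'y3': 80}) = ['c0', 'b1', 'x2', 'y3']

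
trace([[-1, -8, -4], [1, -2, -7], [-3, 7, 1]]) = -2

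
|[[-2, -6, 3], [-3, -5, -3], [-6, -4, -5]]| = (1)*(-2)*det([[-5, -3], [-4, -5]]) + (-1)*(-6)*det([[-3, -3], [-6, -5]]) + (1)*(3)*det([[-3, -5], [-6, -4]])
= -26 + -18 + -54
= -98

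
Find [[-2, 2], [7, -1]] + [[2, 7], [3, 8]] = [[0, 9], [10, 7]]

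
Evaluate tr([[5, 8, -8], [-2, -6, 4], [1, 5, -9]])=diagonal: 5 + (-6) + (-9)
= -10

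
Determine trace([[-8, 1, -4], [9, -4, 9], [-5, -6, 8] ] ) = diagonal: (-8) + (-4) + 8
= -4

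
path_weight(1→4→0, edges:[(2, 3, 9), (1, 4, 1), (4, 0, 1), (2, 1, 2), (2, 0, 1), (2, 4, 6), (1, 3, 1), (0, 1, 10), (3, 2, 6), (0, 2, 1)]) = 2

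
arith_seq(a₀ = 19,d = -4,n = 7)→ a_0 = 19 + 0*-4 = 19
a_1 = 19 + 1*-4 = 15
a_2 = 19 + 2*-4 = 11
...
= [19, 15, 11, 7, 3, -1, -5]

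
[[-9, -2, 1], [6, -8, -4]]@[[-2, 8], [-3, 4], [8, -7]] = [[32, -87], [-20, 44]]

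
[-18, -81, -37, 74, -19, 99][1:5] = [-81, -37, 74, -19]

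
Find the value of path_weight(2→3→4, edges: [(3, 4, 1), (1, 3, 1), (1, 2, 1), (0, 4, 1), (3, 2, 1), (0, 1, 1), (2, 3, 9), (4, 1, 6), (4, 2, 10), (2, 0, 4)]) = w(2→3)=9 + w(3→4)=1
= 10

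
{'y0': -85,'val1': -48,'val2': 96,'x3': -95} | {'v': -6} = {'y0': -85, 'val1': -48, 'val2': 96, 'x3': -95, 'v': -6}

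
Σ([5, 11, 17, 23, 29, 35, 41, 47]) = 5 + 11 + 17 + 23 + 29 + 35 + 41 + 47
= 208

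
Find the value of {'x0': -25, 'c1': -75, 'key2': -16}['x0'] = -25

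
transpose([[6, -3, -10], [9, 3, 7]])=[[6, 9], [-3, 3], [-10, 7]]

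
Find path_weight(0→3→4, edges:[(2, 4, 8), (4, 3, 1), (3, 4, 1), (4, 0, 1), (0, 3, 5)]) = 6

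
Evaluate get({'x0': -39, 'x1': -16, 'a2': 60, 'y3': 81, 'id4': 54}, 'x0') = -39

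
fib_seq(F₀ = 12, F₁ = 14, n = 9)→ F_2 = F_1 + F_0 = 26
F_3 = F_2 + F_1 = 40
F_4 = F_3 + F_2 = 66
...
= [12, 14, 26, 40, 66, 106, 172, 278, 450]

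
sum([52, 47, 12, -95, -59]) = 52 + 47 + 12 + (-95) + (-59)
= -43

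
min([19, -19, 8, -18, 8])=-19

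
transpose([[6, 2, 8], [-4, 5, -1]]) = [[6, -4], [2, 5], [8, -1]]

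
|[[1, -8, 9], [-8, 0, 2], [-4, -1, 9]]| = -438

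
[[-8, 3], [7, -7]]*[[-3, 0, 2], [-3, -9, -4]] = [[15, -27, -28], [0, 63, 42]]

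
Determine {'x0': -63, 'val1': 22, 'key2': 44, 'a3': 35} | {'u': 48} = {'x0': -63, 'val1': 22, 'key2': 44, 'a3': 35, 'u': 48}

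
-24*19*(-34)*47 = 728688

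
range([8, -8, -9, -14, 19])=33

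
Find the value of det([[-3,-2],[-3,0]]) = -6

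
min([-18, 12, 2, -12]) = -18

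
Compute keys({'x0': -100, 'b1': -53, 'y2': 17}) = ['x0', 'b1', 'y2']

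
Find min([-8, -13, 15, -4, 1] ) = -13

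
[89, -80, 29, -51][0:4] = [89, -80, 29, -51]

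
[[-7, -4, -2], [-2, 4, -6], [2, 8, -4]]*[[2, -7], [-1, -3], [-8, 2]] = [[6, 57], [40, -10], [28, -46]]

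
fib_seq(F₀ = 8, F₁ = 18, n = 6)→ F_2 = F_1 + F_0 = 26
F_3 = F_2 + F_1 = 44
F_4 = F_3 + F_2 = 70
...
= [8, 18, 26, 44, 70, 114]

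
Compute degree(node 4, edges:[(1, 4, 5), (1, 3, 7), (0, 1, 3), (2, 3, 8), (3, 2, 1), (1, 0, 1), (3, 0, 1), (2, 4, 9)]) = incident: (1,4), (2,4)
= 2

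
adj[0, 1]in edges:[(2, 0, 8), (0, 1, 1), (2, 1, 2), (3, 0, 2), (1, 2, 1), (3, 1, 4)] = 1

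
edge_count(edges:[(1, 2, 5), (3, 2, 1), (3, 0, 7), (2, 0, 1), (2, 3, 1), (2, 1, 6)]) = 6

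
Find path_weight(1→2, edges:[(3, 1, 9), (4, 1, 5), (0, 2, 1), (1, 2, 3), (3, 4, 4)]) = w(1→2)=3
= 3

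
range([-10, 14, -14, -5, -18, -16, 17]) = 35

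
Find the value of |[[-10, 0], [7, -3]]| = (-10)*(-3) - (0)*(7)
= 30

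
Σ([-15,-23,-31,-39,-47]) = -155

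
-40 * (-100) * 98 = 392000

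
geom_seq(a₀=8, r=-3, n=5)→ [8, -24, 72, -216, 648]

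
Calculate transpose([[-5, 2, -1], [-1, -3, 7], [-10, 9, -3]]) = [[-5, -1, -10], [2, -3, 9], [-1, 7, -3]]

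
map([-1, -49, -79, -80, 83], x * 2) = -1*2=-2, -49*2=-98, -79*2=-158, -80*2=-160, 83*2=166
= [-2, -98, -158, -160, 166]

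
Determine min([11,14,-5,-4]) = -5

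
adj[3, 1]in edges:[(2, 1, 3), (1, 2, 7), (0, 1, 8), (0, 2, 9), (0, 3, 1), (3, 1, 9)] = 9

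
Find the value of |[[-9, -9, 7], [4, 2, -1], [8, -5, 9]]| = 27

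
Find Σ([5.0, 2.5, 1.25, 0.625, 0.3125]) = 9.6875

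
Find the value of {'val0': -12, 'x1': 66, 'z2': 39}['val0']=-12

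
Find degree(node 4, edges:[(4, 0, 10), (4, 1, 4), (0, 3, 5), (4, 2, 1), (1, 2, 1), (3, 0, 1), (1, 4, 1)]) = incident: (4,0), (4,1), (4,2), (1,4)
= 4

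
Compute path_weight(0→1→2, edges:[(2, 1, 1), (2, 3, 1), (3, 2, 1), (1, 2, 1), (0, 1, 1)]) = w(0→1)=1 + w(1→2)=1
= 2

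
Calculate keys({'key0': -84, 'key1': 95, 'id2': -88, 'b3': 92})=['key0', 'key1', 'id2', 'b3']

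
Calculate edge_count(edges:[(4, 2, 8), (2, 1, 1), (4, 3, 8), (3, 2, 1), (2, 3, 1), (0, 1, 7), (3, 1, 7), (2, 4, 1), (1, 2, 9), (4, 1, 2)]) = 10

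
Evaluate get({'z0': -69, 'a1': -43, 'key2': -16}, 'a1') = -43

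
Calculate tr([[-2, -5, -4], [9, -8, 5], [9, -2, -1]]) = -11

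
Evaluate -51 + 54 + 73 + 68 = 144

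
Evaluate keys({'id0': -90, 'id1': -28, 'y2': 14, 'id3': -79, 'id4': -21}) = ['id0', 'id1', 'y2', 'id3', 'id4']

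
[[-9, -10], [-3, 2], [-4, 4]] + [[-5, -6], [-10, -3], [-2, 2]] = [[-14, -16], [-13, -1], [-6, 6]]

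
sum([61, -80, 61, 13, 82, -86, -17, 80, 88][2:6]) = 70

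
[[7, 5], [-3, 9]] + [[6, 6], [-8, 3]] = [[13, 11], [-11, 12]]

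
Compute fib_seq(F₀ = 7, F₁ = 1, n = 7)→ F_2 = F_1 + F_0 = 8
F_3 = F_2 + F_1 = 9
F_4 = F_3 + F_2 = 17
...
= [7, 1, 8, 9, 17, 26, 43]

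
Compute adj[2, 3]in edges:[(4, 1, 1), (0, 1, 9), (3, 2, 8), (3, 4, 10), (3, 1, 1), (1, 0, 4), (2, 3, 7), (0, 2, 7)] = 7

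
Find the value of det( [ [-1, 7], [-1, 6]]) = 1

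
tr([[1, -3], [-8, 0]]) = 1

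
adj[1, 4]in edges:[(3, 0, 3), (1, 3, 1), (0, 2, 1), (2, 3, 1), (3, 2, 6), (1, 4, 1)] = 1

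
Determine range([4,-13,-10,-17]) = 21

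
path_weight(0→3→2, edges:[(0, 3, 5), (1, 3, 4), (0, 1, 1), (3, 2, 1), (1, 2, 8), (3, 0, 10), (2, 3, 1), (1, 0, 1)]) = 6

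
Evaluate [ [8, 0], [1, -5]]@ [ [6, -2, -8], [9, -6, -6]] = [[48, -16, -64], [-39, 28, 22]]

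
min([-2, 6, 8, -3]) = -3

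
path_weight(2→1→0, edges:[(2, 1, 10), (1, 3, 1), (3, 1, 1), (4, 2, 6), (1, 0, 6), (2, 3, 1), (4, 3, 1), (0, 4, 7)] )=w(2→1)=10 + w(1→0)=6
= 16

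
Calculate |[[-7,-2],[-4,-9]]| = (-7)*(-9) - (-2)*(-4)
= 55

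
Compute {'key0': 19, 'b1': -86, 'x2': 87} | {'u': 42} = {'key0': 19, 'b1': -86, 'x2': 87, 'u': 42}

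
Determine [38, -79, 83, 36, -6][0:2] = [38, -79]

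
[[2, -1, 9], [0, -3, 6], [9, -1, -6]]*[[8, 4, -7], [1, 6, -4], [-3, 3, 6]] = C[0][0] = (2)*(8) + (-1)*(1) + (9)*(-3) = -12
C[0][1] = (2)*(4) + (-1)*(6) + (9)*(3) = 29
C[0][2] = (2)*(-7) + (-1)*(-4) + (9)*(6) = 44
C[1][0] = (0)*(8) + (-3)*(1) + (6)*(-3) = -21
C[1][1] = (0)*(4) + (-3)*(6) + (6)*(3) = 0
C[1][2] = (0)*(-7) + (-3)*(-4) + (6)*(6) = 48
... (3 more cells)
= [[-12, 29, 44], [-21, 0, 48], [89, 12, -95]]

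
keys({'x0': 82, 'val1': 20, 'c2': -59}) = ['x0', 'val1', 'c2']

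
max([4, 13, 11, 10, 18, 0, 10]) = 18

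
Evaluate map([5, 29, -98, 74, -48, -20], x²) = (5)²=25, (29)²=841, (-98)²=9604, (74)²=5476, (-48)²=2304, (-20)²=400
= [25, 841, 9604, 5476, 2304, 400]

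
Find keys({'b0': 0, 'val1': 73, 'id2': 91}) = ['b0', 'val1', 'id2']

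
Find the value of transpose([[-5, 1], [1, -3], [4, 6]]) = [[-5, 1, 4], [1, -3, 6]]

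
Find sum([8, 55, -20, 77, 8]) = 128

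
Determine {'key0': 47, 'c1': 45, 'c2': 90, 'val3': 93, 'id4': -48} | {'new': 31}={'key0': 47, 'c1': 45, 'c2': 90, 'val3': 93, 'id4': -48, 'new': 31}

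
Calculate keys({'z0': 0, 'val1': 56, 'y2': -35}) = ['z0', 'val1', 'y2']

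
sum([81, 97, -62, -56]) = 81 + 97 + (-62) + (-56)
= 60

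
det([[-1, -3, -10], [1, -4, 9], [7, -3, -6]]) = -508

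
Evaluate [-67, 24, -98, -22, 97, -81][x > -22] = keep x where x > -22: -67✗, 24✓, -98✗, -22✗, 97✓, -81✗
= [24, 97]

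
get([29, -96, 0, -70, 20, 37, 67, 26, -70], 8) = -70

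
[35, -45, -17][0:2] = [35, -45]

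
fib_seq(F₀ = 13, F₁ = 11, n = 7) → [13, 11, 24, 35, 59, 94, 153]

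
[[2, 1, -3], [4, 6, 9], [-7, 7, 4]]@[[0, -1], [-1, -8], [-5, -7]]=[[14, 11], [-51, -115], [-27, -77]]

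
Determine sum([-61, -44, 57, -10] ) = (-61) + (-44) + 57 + (-10)
= -58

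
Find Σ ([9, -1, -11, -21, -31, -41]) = -96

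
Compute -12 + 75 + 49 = 112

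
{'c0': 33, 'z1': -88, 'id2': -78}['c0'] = 33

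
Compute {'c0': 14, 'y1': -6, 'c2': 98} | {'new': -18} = {'c0': 14, 'y1': -6, 'c2': 98, 'new': -18}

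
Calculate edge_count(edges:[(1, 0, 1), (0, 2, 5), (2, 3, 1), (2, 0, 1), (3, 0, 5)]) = 5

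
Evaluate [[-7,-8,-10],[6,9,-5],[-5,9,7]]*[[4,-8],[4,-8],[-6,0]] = C[0][0] = (-7)*(4) + (-8)*(4) + (-10)*(-6) = 0
C[0][1] = (-7)*(-8) + (-8)*(-8) + (-10)*(0) = 120
C[1][0] = (6)*(4) + (9)*(4) + (-5)*(-6) = 90
C[1][1] = (6)*(-8) + (9)*(-8) + (-5)*(0) = -120
C[2][0] = (-5)*(4) + (9)*(4) + (7)*(-6) = -26
C[2][1] = (-5)*(-8) + (9)*(-8) + (7)*(0) = -32
= [[0, 120], [90, -120], [-26, -32]]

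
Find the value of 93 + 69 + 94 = 256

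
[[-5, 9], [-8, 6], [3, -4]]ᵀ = [[-5, -8, 3], [9, 6, -4]]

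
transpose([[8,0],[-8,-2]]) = [[8, -8], [0, -2]]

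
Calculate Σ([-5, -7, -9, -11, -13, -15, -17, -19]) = -96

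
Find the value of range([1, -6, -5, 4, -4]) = 10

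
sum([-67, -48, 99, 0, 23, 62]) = (-67) + (-48) + 99 + 0 + 23 + 62
= 69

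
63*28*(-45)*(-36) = 2857680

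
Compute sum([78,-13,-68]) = -3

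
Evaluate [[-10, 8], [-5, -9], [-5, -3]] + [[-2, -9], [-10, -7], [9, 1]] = [[-12, -1], [-15, -16], [4, -2]]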